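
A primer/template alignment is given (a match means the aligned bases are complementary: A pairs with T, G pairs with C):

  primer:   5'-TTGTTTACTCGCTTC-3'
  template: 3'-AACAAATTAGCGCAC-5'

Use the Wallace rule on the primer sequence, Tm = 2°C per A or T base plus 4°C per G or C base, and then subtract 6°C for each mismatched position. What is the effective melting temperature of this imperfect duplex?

24°C

Primer base counts: A=1, T=8, G=2, C=4 → A+T=9, G+C=6
Perfect-match Tm = 2(9) + 4(6) = 18 + 24 = 42°C
Mismatches (positions where the bases are not complementary): 3 (at positions 8, 13, 15)
Effective Tm = 42 − 3×6 = 42 − 18 = 24°C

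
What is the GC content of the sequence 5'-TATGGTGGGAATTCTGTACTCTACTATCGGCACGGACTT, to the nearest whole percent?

46%

Base counts: G=10, A=8, T=13, C=8
G+C = 10 + 8 = 18 out of 39 bases
%GC = 18/39 × 100 = 46.15% ≈ 46%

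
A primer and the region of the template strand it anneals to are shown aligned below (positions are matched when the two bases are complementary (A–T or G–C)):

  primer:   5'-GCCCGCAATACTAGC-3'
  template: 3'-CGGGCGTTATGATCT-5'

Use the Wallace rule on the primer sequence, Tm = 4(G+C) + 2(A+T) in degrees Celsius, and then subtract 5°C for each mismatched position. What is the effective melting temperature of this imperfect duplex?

43°C

Primer base counts: A=4, T=2, G=3, C=6 → A+T=6, G+C=9
Perfect-match Tm = 2(6) + 4(9) = 12 + 36 = 48°C
Mismatches (positions where the bases are not complementary): 1 (at position 15)
Effective Tm = 48 − 1×5 = 48 − 5 = 43°C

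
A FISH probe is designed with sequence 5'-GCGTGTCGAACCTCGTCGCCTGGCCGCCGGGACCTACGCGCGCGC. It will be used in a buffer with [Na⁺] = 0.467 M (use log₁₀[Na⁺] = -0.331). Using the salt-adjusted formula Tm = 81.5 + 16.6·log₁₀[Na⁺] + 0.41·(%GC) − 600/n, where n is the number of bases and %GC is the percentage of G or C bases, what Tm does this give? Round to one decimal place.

94.6°C

Length n = 45. C=19, G=16, T=6, A=4
G+C = 35, so %GC = 35/45 × 100 = 77.778%
Salt term: 16.6 × (-0.331) = -5.495
GC term: 0.41 × 77.778 = 31.889; length term: −600/45 = −13.333
Tm = 81.5 + (-5.495) + 31.889 − 13.333 = 94.561 → 94.6°C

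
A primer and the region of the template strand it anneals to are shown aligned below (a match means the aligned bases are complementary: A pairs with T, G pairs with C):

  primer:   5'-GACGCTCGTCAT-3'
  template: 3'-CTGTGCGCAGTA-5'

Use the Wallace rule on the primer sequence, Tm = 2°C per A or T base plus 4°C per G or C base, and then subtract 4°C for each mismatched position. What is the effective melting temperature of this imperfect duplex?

30°C

Primer base counts: A=2, T=3, G=3, C=4 → A+T=5, G+C=7
Perfect-match Tm = 2(5) + 4(7) = 10 + 28 = 38°C
Mismatches (positions where the bases are not complementary): 2 (at positions 4, 6)
Effective Tm = 38 − 2×4 = 38 − 8 = 30°C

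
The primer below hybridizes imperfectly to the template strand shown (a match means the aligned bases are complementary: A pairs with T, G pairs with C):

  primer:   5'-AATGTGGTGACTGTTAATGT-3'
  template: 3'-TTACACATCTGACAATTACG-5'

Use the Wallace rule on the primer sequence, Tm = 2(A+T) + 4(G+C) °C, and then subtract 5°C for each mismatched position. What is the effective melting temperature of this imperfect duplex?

Primer base counts: A=5, T=8, G=6, C=1 → A+T=13, G+C=7
Perfect-match Tm = 2(13) + 4(7) = 26 + 28 = 54°C
Mismatches (positions where the bases are not complementary): 3 (at positions 7, 8, 20)
Effective Tm = 54 − 3×5 = 54 − 15 = 39°C

39°C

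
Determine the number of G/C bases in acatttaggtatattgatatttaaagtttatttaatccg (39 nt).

G=5, A=13, C=3, T=18
G+C = 5 + 3 = 8

8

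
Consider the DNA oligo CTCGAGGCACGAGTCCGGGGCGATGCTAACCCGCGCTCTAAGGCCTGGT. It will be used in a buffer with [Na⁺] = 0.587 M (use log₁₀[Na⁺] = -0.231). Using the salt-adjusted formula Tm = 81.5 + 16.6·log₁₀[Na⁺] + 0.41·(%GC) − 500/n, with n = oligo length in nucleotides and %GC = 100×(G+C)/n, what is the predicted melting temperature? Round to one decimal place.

Length n = 49. Counting bases: C=16, G=17, T=8, A=8
G+C = 33, so %GC = 33/49 × 100 = 67.347%
Salt term: 16.6 × (-0.231) = -3.835
GC term: 0.41 × 67.347 = 27.612; length term: −500/49 = −10.204
Tm = 81.5 + (-3.835) + 27.612 − 10.204 = 95.073 → 95.1°C

95.1°C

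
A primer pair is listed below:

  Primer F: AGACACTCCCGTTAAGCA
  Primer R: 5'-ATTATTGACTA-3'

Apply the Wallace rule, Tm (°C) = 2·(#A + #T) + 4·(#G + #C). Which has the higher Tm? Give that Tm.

Primer F, 54°C

Primer F: A+T=9, G+C=9 → Tm = 2(9)+4(9) = 54°C
Primer R: A+T=9, G+C=2 → Tm = 2(9)+4(2) = 26°C
54°C vs 26°C → primer F is higher.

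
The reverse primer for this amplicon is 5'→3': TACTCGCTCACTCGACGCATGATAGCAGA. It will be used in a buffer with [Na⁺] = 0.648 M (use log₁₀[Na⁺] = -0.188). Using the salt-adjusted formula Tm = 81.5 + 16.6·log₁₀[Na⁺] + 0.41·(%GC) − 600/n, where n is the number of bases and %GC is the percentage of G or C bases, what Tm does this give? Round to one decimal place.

78.9°C

Length n = 29. Base counts: A=8, T=6, G=6, C=9
G+C = 15, so %GC = 15/29 × 100 = 51.724%
Salt term: 16.6 × (-0.188) = -3.121
GC term: 0.41 × 51.724 = 21.207; length term: −600/29 = −20.69
Tm = 81.5 + (-3.121) + 21.207 − 20.69 = 78.896 → 78.9°C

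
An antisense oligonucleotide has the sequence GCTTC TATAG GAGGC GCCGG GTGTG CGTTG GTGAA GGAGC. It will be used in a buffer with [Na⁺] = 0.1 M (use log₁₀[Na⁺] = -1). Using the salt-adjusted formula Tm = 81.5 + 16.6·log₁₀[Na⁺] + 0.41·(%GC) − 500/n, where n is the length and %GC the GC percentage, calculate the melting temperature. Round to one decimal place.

Length n = 40. Base counts: G=18, T=9, C=7, A=6
G+C = 25, so %GC = 25/40 × 100 = 62.5%
Salt term: 16.6 × (-1) = -16.6
GC term: 0.41 × 62.5 = 25.625; length term: −500/40 = −12.5
Tm = 81.5 + (-16.6) + 25.625 − 12.5 = 78.025 → 78.0°C

78.0°C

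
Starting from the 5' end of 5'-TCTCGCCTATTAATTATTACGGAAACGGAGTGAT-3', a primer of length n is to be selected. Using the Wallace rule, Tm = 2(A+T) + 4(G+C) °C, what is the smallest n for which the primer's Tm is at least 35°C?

n = 13

First 12 bases: TCTCGCCTATTA → Tm = 34°C (< 35°C)
First 13 bases: TCTCGCCTATTAA → Tm = 36°C (≥ 35°C)
Since every base adds ≥2°C, Tm only increases with n, so the threshold is first crossed at n = 13.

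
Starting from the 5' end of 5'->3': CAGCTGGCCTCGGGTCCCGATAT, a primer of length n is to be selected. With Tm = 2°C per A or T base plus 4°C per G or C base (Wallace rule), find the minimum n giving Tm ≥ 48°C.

n = 14

First 13 bases: CAGCTGGCCTCGG → Tm = 46°C (< 48°C)
First 14 bases: CAGCTGGCCTCGGG → Tm = 50°C (≥ 48°C)
Each additional base adds 2°C (A/T) or 4°C (G/C), so Tm is non-decreasing in n; n = 14 is the first length to reach 48°C.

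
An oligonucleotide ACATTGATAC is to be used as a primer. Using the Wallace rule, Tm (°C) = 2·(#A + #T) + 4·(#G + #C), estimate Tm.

26°C

T=3, A=4, C=2, G=1
So N_AT = 7 and N_GC = 3.
Tm = 2(7) + 4(3) = 14 + 12 = 26°C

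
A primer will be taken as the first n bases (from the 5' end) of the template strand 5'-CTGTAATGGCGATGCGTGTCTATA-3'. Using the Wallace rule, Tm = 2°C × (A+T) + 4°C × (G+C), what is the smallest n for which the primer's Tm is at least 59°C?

n = 20

First 19 bases: CTGTAATGGCGATGCGTGT → Tm = 58°C (< 59°C)
First 20 bases: CTGTAATGGCGATGCGTGTC → Tm = 62°C (≥ 59°C)
Since every base adds ≥2°C, Tm only increases with n, so the threshold is first crossed at n = 20.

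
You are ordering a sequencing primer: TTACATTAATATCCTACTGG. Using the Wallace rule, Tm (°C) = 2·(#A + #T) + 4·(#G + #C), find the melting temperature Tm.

Scanning the sequence gives T=8, G=2, C=4, A=6.
So N_AT = 14 and N_GC = 6.
Tm = 2×14 + 4×6 = 52°C

52°C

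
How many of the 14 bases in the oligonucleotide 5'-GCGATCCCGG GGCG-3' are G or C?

C=5, T=1, G=7, A=1
Total G or C: 7 + 5 = 12

12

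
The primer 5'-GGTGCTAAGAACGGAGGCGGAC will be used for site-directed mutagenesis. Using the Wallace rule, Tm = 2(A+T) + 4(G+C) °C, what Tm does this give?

72°C

T=2, C=4, A=6, G=10
So N_AT = 8 and N_GC = 14.
Tm = 2(8) + 4(14) = 16 + 56 = 72°C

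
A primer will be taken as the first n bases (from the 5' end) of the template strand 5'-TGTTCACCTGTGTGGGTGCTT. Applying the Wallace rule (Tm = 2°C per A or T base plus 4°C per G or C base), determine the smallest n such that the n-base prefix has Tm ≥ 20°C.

n = 7

First 6 bases: TGTTCA → Tm = 16°C (< 20°C)
First 7 bases: TGTTCAC → Tm = 20°C (≥ 20°C)
Since every base adds ≥2°C, Tm only increases with n, so the threshold is first crossed at n = 7.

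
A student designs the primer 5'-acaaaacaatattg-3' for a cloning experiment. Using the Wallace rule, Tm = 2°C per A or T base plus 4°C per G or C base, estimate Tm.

Counting bases: G=1, A=8, C=2, T=3
A+T = 11, G+C = 3
Tm = 2(11) + 4(3) = 22 + 12 = 34°C

34°C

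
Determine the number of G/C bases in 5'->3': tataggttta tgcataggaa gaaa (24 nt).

G=6, C=1, A=10, T=7
Total G or C: 6 + 1 = 7

7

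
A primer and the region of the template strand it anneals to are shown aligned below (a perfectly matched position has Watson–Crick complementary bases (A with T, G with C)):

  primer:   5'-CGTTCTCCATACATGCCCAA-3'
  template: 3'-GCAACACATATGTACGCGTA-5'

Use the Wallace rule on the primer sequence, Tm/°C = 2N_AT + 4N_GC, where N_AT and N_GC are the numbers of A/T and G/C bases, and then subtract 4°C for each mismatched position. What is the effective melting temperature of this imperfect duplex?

Primer base counts: A=5, T=5, G=2, C=8 → A+T=10, G+C=10
Perfect-match Tm = 2(10) + 4(10) = 20 + 40 = 60°C
Mismatches (positions where the bases are not complementary): 5 (at positions 5, 7, 8, 17, 20)
Effective Tm = 60 − 5×4 = 60 − 20 = 40°C

40°C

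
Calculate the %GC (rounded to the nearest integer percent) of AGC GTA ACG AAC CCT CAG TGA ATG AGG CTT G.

Scanning the sequence gives T=6, A=9, G=9, C=7.
G+C = 9 + 7 = 16 out of 31 bases
%GC = 16/31 × 100 = 51.61% ≈ 52%

52%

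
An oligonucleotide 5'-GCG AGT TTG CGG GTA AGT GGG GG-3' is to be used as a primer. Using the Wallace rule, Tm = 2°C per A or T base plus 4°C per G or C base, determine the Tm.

Base counts: A=3, C=2, T=5, G=13
AT pairs contribute 8, GC pairs contribute 15.
Tm = 4·15 + 2·8 = 60 + 16 = 76°C

76°C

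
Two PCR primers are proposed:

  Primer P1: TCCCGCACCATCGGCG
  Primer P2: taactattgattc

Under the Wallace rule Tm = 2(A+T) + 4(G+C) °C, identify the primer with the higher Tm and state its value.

Primer P1: A+T=4, G+C=12 → Tm = 2(4)+4(12) = 56°C
Primer P2: A+T=10, G+C=3 → Tm = 2(10)+4(3) = 32°C
56°C vs 32°C → primer P1 is higher.

Primer P1, 56°C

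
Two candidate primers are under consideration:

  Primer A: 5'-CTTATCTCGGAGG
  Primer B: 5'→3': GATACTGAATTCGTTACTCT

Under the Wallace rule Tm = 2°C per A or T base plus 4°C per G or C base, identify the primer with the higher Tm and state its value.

Primer B, 54°C

Primer A: A+T=6, G+C=7 → Tm = 2(6)+4(7) = 40°C
Primer B: A+T=13, G+C=7 → Tm = 2(13)+4(7) = 54°C
40°C vs 54°C → primer B is higher.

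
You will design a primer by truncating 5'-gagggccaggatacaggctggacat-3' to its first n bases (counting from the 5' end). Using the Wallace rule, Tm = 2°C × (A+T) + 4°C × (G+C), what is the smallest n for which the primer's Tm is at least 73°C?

First 22 bases: GAGGGCCAGGATACAGGCTGGA → Tm = 72°C (< 73°C)
First 23 bases: GAGGGCCAGGATACAGGCTGGAC → Tm = 76°C (≥ 73°C)
Since every base adds ≥2°C, Tm only increases with n, so the threshold is first crossed at n = 23.

n = 23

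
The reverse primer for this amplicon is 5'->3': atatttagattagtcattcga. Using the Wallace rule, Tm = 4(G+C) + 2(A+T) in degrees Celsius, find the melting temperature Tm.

G=3, T=9, C=2, A=7
AT pairs contribute 16, GC pairs contribute 5.
Tm = 2(16) + 4(5) = 32 + 20 = 52°C

52°C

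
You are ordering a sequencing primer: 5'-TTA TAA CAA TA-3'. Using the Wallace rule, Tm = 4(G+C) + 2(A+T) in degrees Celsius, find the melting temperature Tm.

24°C

Base counts: T=4, A=6, G=0, C=1
So N_AT = 10 and N_GC = 1.
Tm = 2×10 + 4×1 = 24°C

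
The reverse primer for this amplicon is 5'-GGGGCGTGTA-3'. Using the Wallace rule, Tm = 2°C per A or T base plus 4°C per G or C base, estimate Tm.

34°C

T=2, G=6, A=1, C=1
AT pairs contribute 3, GC pairs contribute 7.
Tm = 4·7 + 2·3 = 28 + 6 = 34°C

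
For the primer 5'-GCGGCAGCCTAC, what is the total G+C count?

9

Counting bases: C=5, T=1, A=2, G=4
Total G or C: 4 + 5 = 9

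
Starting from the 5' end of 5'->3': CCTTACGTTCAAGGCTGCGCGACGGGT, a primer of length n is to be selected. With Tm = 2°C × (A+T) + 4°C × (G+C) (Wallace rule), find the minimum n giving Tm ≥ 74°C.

n = 23

First 22 bases: CCTTACGTTCAAGGCTGCGCGA → Tm = 70°C (< 74°C)
First 23 bases: CCTTACGTTCAAGGCTGCGCGAC → Tm = 74°C (≥ 74°C)
Each additional base adds 2°C (A/T) or 4°C (G/C), so Tm is non-decreasing in n; n = 23 is the first length to reach 74°C.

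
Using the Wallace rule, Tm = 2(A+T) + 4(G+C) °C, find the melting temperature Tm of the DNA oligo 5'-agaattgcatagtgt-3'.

Counting bases: T=5, C=1, G=4, A=5
A+T = 10, G+C = 5
Tm = 2(10) + 4(5) = 20 + 20 = 40°C

40°C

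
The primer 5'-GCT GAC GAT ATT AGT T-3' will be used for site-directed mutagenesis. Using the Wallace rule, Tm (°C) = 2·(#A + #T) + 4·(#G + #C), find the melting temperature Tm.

44°C

Base counts: T=6, C=2, G=4, A=4
A+T = 10, G+C = 6
Tm = 2(10) + 4(6) = 20 + 24 = 44°C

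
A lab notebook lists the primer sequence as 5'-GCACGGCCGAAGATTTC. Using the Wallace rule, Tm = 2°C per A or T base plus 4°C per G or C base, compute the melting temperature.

C=5, A=4, G=5, T=3
So N_AT = 7 and N_GC = 10.
Tm = 4·10 + 2·7 = 40 + 14 = 54°C

54°C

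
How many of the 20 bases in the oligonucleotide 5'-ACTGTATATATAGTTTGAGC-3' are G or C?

6

Base counts: A=6, T=8, G=4, C=2
Total G or C: 4 + 2 = 6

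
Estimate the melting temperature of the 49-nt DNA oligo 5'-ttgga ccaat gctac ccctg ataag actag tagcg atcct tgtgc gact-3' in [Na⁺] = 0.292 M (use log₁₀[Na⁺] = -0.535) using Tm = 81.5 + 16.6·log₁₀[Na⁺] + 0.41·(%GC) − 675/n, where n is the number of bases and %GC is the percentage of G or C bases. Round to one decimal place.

78.9°C

Length n = 49. Counting bases: T=13, A=12, C=13, G=11
G+C = 24, so %GC = 24/49 × 100 = 48.98%
Salt term: 16.6 × (-0.535) = -8.881
GC term: 0.41 × 48.98 = 20.082; length term: −675/49 = −13.776
Tm = 81.5 + (-8.881) + 20.082 − 13.776 = 78.925 → 78.9°C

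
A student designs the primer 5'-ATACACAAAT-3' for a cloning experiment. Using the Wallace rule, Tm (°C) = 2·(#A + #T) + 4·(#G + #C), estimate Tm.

Base counts: G=0, T=2, A=6, C=2
AT pairs contribute 8, GC pairs contribute 2.
Tm = 4·2 + 2·8 = 8 + 16 = 24°C

24°C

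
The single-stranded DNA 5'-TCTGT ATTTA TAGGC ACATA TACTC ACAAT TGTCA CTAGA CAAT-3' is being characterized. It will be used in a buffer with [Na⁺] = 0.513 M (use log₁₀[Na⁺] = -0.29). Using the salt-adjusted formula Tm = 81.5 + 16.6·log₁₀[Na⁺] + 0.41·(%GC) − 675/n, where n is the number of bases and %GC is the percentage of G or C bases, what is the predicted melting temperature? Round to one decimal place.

74.4°C

Length n = 44. Base counts: C=9, A=15, T=15, G=5
G+C = 14, so %GC = 14/44 × 100 = 31.818%
Salt term: 16.6 × (-0.29) = -4.814
GC term: 0.41 × 31.818 = 13.045; length term: −675/44 = −15.341
Tm = 81.5 + (-4.814) + 13.045 − 15.341 = 74.39 → 74.4°C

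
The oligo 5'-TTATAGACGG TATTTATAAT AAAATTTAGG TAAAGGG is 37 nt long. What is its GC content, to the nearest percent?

Scanning the sequence gives A=15, T=13, C=1, G=8.
G+C = 8 + 1 = 9 out of 37 bases
%GC = 9/37 × 100 = 24.32% ≈ 24%

24%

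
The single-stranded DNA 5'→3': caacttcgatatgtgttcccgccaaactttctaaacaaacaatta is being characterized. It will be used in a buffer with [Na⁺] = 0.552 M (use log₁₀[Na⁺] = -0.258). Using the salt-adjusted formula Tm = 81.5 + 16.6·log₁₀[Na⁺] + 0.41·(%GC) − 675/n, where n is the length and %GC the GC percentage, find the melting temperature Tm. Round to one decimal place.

Length n = 45. Base counts: A=16, C=12, G=4, T=13
G+C = 16, so %GC = 16/45 × 100 = 35.556%
Salt term: 16.6 × (-0.258) = -4.283
GC term: 0.41 × 35.556 = 14.578; length term: −675/45 = −15
Tm = 81.5 + (-4.283) + 14.578 − 15 = 76.795 → 76.8°C

76.8°C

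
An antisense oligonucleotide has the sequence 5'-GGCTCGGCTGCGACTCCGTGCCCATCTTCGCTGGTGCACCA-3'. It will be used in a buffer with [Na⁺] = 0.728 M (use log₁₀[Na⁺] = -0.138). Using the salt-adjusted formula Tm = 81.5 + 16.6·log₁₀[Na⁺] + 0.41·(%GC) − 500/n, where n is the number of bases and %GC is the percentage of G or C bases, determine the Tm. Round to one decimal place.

95.0°C

Length n = 41. Counting bases: C=16, A=4, T=9, G=12
G+C = 28, so %GC = 28/41 × 100 = 68.293%
Salt term: 16.6 × (-0.138) = -2.291
GC term: 0.41 × 68.293 = 28; length term: −500/41 = −12.195
Tm = 81.5 + (-2.291) + 28 − 12.195 = 95.014 → 95.0°C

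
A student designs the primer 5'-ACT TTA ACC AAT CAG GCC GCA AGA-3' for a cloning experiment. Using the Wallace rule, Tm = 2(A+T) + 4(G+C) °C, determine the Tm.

A=9, T=4, G=4, C=7
A+T = 13, G+C = 11
Tm = 2×13 + 4×11 = 70°C

70°C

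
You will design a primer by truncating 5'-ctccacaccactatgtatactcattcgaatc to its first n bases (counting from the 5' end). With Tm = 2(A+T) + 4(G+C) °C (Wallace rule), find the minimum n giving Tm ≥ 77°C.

n = 27

First 26 bases: CTCCACACCACTATGTATACTCATTC → Tm = 74°C (< 77°C)
First 27 bases: CTCCACACCACTATGTATACTCATTCG → Tm = 78°C (≥ 77°C)
Since every base adds ≥2°C, Tm only increases with n, so the threshold is first crossed at n = 27.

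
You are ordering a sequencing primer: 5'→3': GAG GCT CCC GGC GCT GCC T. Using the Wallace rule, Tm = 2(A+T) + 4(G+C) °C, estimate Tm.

Scanning the sequence gives C=8, G=7, T=3, A=1.
AT pairs contribute 4, GC pairs contribute 15.
Tm = 2×4 + 4×15 = 68°C

68°C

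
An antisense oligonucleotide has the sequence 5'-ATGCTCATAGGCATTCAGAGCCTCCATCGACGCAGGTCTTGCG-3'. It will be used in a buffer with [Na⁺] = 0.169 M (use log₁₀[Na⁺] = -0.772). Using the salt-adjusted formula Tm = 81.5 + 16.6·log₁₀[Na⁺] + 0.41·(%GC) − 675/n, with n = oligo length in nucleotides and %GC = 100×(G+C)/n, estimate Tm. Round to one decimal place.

Length n = 43. Scanning the sequence gives T=10, G=11, A=9, C=13.
G+C = 24, so %GC = 24/43 × 100 = 55.814%
Salt term: 16.6 × (-0.772) = -12.815
GC term: 0.41 × 55.814 = 22.884; length term: −675/43 = −15.698
Tm = 81.5 + (-12.815) + 22.884 − 15.698 = 75.871 → 75.9°C

75.9°C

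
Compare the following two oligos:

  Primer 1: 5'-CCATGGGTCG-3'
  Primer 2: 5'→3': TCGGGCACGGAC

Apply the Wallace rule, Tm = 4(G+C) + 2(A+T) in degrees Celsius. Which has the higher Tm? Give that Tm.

Primer 2, 42°C

Primer 1: A+T=3, G+C=7 → Tm = 2(3)+4(7) = 34°C
Primer 2: A+T=3, G+C=9 → Tm = 2(3)+4(9) = 42°C
34°C vs 42°C → primer 2 is higher.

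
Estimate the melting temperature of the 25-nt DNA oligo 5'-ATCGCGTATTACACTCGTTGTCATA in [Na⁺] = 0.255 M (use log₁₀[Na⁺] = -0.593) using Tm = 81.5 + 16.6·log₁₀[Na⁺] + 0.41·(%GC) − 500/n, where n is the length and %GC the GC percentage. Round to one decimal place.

68.1°C

Length n = 25. A=6, G=4, C=6, T=9
G+C = 10, so %GC = 10/25 × 100 = 40%
Salt term: 16.6 × (-0.593) = -9.844
GC term: 0.41 × 40 = 16.4; length term: −500/25 = −20
Tm = 81.5 + (-9.844) + 16.4 − 20 = 68.056 → 68.1°C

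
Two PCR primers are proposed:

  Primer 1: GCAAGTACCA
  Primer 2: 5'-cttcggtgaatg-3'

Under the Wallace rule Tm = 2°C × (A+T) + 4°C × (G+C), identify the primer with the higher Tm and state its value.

Primer 1: A+T=5, G+C=5 → Tm = 2(5)+4(5) = 30°C
Primer 2: A+T=6, G+C=6 → Tm = 2(6)+4(6) = 36°C
30°C vs 36°C → primer 2 is higher.

Primer 2, 36°C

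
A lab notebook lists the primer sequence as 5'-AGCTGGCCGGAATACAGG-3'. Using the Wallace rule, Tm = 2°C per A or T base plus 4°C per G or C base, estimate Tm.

58°C

Base counts: T=2, C=4, G=7, A=5
AT pairs contribute 7, GC pairs contribute 11.
Tm = 2(7) + 4(11) = 14 + 44 = 58°C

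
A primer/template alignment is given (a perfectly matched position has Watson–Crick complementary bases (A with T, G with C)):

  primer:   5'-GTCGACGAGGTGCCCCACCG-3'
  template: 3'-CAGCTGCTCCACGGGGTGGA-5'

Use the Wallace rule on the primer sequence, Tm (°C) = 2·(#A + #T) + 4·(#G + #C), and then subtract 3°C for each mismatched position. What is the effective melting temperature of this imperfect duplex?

Primer base counts: A=3, T=2, G=7, C=8 → A+T=5, G+C=15
Perfect-match Tm = 2(5) + 4(15) = 10 + 60 = 70°C
Mismatches (positions where the bases are not complementary): 1 (at position 20)
Effective Tm = 70 − 1×3 = 70 − 3 = 67°C

67°C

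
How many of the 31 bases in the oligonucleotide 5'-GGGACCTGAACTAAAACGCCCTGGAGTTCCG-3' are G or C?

T=5, C=9, G=9, A=8
Total G or C: 9 + 9 = 18

18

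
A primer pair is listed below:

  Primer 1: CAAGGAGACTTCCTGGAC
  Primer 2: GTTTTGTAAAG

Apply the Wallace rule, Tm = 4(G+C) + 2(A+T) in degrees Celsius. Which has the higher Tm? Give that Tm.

Primer 1: A+T=8, G+C=10 → Tm = 2(8)+4(10) = 56°C
Primer 2: A+T=8, G+C=3 → Tm = 2(8)+4(3) = 28°C
56°C vs 28°C → primer 1 is higher.

Primer 1, 56°C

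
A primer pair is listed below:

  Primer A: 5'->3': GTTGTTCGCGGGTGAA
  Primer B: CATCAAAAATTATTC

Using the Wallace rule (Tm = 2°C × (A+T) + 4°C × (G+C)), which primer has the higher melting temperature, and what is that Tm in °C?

Primer A, 50°C

Primer A: A+T=7, G+C=9 → Tm = 2(7)+4(9) = 50°C
Primer B: A+T=12, G+C=3 → Tm = 2(12)+4(3) = 36°C
50°C vs 36°C → primer A is higher.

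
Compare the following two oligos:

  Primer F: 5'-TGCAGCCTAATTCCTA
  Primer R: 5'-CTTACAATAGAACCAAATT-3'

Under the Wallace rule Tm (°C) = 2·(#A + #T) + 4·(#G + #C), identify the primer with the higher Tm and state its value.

Primer R, 48°C

Primer F: A+T=9, G+C=7 → Tm = 2(9)+4(7) = 46°C
Primer R: A+T=14, G+C=5 → Tm = 2(14)+4(5) = 48°C
46°C vs 48°C → primer R is higher.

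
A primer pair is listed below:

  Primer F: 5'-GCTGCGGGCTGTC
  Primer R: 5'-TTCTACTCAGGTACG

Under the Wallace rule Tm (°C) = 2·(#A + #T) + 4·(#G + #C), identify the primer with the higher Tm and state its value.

Primer F, 46°C

Primer F: A+T=3, G+C=10 → Tm = 2(3)+4(10) = 46°C
Primer R: A+T=8, G+C=7 → Tm = 2(8)+4(7) = 44°C
46°C vs 44°C → primer F is higher.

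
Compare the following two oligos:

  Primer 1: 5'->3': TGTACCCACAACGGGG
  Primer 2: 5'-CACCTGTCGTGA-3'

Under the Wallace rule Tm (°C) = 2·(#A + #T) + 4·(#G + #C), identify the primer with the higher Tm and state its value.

Primer 1, 52°C

Primer 1: A+T=6, G+C=10 → Tm = 2(6)+4(10) = 52°C
Primer 2: A+T=5, G+C=7 → Tm = 2(5)+4(7) = 38°C
52°C vs 38°C → primer 1 is higher.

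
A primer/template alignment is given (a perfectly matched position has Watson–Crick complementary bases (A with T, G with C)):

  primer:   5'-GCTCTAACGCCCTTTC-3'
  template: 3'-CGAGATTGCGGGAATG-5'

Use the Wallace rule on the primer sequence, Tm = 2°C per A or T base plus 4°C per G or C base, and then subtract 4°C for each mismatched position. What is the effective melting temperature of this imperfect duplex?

Primer base counts: A=2, T=5, G=2, C=7 → A+T=7, G+C=9
Perfect-match Tm = 2(7) + 4(9) = 14 + 36 = 50°C
Mismatches (positions where the bases are not complementary): 1 (at position 15)
Effective Tm = 50 − 1×4 = 50 − 4 = 46°C

46°C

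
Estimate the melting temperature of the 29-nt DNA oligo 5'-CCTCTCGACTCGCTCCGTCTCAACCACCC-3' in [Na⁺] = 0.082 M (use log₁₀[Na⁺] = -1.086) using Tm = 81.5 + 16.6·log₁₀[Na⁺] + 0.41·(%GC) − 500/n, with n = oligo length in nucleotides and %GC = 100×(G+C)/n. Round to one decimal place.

73.1°C

Length n = 29. Scanning the sequence gives A=4, G=3, T=6, C=16.
G+C = 19, so %GC = 19/29 × 100 = 65.517%
Salt term: 16.6 × (-1.086) = -18.028
GC term: 0.41 × 65.517 = 26.862; length term: −500/29 = −17.241
Tm = 81.5 + (-18.028) + 26.862 − 17.241 = 73.093 → 73.1°C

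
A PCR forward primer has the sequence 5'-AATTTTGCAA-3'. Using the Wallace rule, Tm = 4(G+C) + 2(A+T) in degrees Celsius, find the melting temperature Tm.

24°C

Base counts: T=4, G=1, C=1, A=4
So N_AT = 8 and N_GC = 2.
Tm = 2(8) + 4(2) = 16 + 8 = 24°C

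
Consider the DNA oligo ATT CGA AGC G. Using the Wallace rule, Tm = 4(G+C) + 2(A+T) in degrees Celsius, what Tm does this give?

Counting bases: C=2, G=3, T=2, A=3
AT pairs contribute 5, GC pairs contribute 5.
Tm = 2(5) + 4(5) = 10 + 20 = 30°C

30°C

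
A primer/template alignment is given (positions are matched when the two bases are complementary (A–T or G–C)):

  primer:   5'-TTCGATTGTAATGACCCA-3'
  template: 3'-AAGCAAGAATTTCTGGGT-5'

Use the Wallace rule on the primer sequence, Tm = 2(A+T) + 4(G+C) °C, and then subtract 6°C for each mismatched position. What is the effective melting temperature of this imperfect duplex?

26°C

Primer base counts: A=5, T=6, G=3, C=4 → A+T=11, G+C=7
Perfect-match Tm = 2(11) + 4(7) = 22 + 28 = 50°C
Mismatches (positions where the bases are not complementary): 4 (at positions 5, 7, 8, 12)
Effective Tm = 50 − 4×6 = 50 − 24 = 26°C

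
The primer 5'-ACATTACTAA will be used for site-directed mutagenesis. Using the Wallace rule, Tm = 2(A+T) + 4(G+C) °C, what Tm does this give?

T=3, G=0, C=2, A=5
AT pairs contribute 8, GC pairs contribute 2.
Tm = 2(8) + 4(2) = 16 + 8 = 24°C

24°C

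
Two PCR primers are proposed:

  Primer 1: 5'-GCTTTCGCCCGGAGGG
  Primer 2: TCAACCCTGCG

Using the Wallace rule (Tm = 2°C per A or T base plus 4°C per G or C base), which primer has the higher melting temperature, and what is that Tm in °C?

Primer 1: A+T=4, G+C=12 → Tm = 2(4)+4(12) = 56°C
Primer 2: A+T=4, G+C=7 → Tm = 2(4)+4(7) = 36°C
56°C vs 36°C → primer 1 is higher.

Primer 1, 56°C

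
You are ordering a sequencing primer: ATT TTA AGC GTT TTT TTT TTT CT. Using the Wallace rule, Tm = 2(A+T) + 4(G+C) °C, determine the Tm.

T=16, C=2, A=3, G=2
So N_AT = 19 and N_GC = 4.
Tm = 4·4 + 2·19 = 16 + 38 = 54°C

54°C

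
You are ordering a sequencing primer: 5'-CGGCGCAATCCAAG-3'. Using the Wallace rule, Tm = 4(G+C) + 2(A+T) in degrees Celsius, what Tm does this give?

Counting bases: A=4, G=4, C=5, T=1
AT pairs contribute 5, GC pairs contribute 9.
Tm = 4·9 + 2·5 = 36 + 10 = 46°C

46°C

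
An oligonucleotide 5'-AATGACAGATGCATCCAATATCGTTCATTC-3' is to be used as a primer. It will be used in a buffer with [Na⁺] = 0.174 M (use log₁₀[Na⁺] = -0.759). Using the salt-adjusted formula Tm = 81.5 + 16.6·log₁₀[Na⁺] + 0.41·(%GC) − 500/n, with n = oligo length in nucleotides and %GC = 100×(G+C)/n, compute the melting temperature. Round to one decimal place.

67.3°C

Length n = 30. Base counts: C=7, A=10, T=9, G=4
G+C = 11, so %GC = 11/30 × 100 = 36.667%
Salt term: 16.6 × (-0.759) = -12.599
GC term: 0.41 × 36.667 = 15.033; length term: −500/30 = −16.667
Tm = 81.5 + (-12.599) + 15.033 − 16.667 = 67.267 → 67.3°C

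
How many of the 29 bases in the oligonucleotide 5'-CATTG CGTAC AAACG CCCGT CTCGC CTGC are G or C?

18

Base counts: G=6, T=6, C=12, A=5
G+C = 6 + 12 = 18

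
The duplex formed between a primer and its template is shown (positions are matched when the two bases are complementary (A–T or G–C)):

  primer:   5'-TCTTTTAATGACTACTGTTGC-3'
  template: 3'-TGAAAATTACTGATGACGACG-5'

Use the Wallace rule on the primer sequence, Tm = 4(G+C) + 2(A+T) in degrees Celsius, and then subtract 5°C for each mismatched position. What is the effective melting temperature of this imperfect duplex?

Primer base counts: A=4, T=10, G=3, C=4 → A+T=14, G+C=7
Perfect-match Tm = 2(14) + 4(7) = 28 + 28 = 56°C
Mismatches (positions where the bases are not complementary): 2 (at positions 1, 18)
Effective Tm = 56 − 2×5 = 56 − 10 = 46°C

46°C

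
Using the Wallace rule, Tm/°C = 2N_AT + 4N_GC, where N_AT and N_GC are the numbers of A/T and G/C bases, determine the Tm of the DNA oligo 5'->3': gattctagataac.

34°C

Scanning the sequence gives T=4, A=5, C=2, G=2.
So N_AT = 9 and N_GC = 4.
Tm = 2(9) + 4(4) = 18 + 16 = 34°C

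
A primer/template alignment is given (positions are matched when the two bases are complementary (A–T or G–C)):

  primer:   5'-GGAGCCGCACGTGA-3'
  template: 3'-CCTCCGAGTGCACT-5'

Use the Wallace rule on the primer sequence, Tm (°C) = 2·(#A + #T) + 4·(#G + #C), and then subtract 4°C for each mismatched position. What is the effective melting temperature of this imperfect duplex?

40°C

Primer base counts: A=3, T=1, G=6, C=4 → A+T=4, G+C=10
Perfect-match Tm = 2(4) + 4(10) = 8 + 40 = 48°C
Mismatches (positions where the bases are not complementary): 2 (at positions 5, 7)
Effective Tm = 48 − 2×4 = 48 − 8 = 40°C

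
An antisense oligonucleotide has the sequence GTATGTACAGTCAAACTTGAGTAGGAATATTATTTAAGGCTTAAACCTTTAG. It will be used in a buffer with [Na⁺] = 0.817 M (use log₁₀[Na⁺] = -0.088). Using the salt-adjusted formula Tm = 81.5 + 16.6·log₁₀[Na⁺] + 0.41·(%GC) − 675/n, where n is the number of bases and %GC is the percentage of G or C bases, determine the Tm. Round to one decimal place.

Length n = 52. Base counts: T=18, G=10, C=6, A=18
G+C = 16, so %GC = 16/52 × 100 = 30.769%
Salt term: 16.6 × (-0.088) = -1.461
GC term: 0.41 × 30.769 = 12.615; length term: −675/52 = −12.981
Tm = 81.5 + (-1.461) + 12.615 − 12.981 = 79.673 → 79.7°C

79.7°C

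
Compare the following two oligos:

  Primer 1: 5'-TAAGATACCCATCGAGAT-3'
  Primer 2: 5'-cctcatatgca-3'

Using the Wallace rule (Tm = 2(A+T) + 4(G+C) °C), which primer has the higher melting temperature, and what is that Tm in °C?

Primer 1, 50°C

Primer 1: A+T=11, G+C=7 → Tm = 2(11)+4(7) = 50°C
Primer 2: A+T=6, G+C=5 → Tm = 2(6)+4(5) = 32°C
50°C vs 32°C → primer 1 is higher.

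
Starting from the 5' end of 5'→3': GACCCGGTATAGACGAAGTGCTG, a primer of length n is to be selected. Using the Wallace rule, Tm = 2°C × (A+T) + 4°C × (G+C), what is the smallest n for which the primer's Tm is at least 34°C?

n = 11

First 10 bases: GACCCGGTAT → Tm = 32°C (< 34°C)
First 11 bases: GACCCGGTATA → Tm = 34°C (≥ 34°C)
Each additional base adds 2°C (A/T) or 4°C (G/C), so Tm is non-decreasing in n; n = 11 is the first length to reach 34°C.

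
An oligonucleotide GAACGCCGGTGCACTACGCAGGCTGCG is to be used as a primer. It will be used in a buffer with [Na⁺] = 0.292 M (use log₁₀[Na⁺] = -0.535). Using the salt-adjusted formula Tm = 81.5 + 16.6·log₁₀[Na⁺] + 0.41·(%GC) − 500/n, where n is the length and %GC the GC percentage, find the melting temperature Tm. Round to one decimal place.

83.0°C

Length n = 27. A=5, G=10, T=3, C=9
G+C = 19, so %GC = 19/27 × 100 = 70.37%
Salt term: 16.6 × (-0.535) = -8.881
GC term: 0.41 × 70.37 = 28.852; length term: −500/27 = −18.519
Tm = 81.5 + (-8.881) + 28.852 − 18.519 = 82.952 → 83.0°C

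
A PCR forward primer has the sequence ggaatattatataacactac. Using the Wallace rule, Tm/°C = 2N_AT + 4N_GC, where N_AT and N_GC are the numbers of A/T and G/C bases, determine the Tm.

50°C

Base counts: C=3, A=9, T=6, G=2
AT pairs contribute 15, GC pairs contribute 5.
Tm = 2(15) + 4(5) = 30 + 20 = 50°C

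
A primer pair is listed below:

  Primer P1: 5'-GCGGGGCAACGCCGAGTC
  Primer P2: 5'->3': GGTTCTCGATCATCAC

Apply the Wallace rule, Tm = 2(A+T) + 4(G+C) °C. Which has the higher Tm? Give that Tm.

Primer P1: A+T=4, G+C=14 → Tm = 2(4)+4(14) = 64°C
Primer P2: A+T=8, G+C=8 → Tm = 2(8)+4(8) = 48°C
64°C vs 48°C → primer P1 is higher.

Primer P1, 64°C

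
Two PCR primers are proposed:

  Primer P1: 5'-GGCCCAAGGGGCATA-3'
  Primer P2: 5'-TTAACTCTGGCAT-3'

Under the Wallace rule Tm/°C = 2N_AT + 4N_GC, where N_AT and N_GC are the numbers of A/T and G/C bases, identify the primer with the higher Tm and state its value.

Primer P1, 50°C

Primer P1: A+T=5, G+C=10 → Tm = 2(5)+4(10) = 50°C
Primer P2: A+T=8, G+C=5 → Tm = 2(8)+4(5) = 36°C
50°C vs 36°C → primer P1 is higher.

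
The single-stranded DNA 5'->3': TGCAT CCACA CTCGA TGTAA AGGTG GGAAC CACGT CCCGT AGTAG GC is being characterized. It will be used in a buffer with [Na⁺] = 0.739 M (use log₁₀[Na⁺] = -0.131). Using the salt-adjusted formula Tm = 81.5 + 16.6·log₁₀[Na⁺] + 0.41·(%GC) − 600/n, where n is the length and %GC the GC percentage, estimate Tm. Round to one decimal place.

Length n = 47. Base counts: A=12, T=9, C=13, G=13
G+C = 26, so %GC = 26/47 × 100 = 55.319%
Salt term: 16.6 × (-0.131) = -2.175
GC term: 0.41 × 55.319 = 22.681; length term: −600/47 = −12.766
Tm = 81.5 + (-2.175) + 22.681 − 12.766 = 89.24 → 89.2°C

89.2°C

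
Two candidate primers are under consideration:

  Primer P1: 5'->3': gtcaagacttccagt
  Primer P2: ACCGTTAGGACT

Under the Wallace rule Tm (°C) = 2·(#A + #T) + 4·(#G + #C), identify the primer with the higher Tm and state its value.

Primer P1, 44°C

Primer P1: A+T=8, G+C=7 → Tm = 2(8)+4(7) = 44°C
Primer P2: A+T=6, G+C=6 → Tm = 2(6)+4(6) = 36°C
44°C vs 36°C → primer P1 is higher.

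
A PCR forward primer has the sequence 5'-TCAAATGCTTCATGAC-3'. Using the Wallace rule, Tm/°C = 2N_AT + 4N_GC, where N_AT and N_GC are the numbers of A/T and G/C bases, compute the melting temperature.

44°C

Counting bases: C=4, T=5, G=2, A=5
A+T = 10, G+C = 6
Tm = 4·6 + 2·10 = 24 + 20 = 44°C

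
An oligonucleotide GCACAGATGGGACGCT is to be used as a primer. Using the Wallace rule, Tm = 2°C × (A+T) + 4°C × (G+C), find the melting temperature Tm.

C=4, T=2, A=4, G=6
A+T = 6, G+C = 10
Tm = 4·10 + 2·6 = 40 + 12 = 52°C

52°C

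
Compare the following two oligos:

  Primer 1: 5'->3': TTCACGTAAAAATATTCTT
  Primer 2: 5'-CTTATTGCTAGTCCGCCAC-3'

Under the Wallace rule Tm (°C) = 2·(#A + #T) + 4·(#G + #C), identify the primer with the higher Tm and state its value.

Primer 1: A+T=15, G+C=4 → Tm = 2(15)+4(4) = 46°C
Primer 2: A+T=9, G+C=10 → Tm = 2(9)+4(10) = 58°C
46°C vs 58°C → primer 2 is higher.

Primer 2, 58°C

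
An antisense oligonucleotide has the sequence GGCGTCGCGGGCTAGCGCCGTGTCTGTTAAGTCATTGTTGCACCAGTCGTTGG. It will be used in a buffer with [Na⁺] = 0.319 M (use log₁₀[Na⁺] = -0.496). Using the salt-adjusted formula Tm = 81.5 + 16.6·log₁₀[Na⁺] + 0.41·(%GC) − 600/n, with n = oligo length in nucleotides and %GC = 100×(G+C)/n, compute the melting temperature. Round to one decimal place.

Length n = 53. Base counts: G=19, T=15, C=13, A=6
G+C = 32, so %GC = 32/53 × 100 = 60.377%
Salt term: 16.6 × (-0.496) = -8.234
GC term: 0.41 × 60.377 = 24.755; length term: −600/53 = −11.321
Tm = 81.5 + (-8.234) + 24.755 − 11.321 = 86.7 → 86.7°C

86.7°C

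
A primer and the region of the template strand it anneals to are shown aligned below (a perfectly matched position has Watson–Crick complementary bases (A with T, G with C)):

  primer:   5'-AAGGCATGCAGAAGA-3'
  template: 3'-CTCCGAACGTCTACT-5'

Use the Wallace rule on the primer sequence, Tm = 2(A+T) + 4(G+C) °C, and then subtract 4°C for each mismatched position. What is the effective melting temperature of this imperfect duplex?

32°C

Primer base counts: A=7, T=1, G=5, C=2 → A+T=8, G+C=7
Perfect-match Tm = 2(8) + 4(7) = 16 + 28 = 44°C
Mismatches (positions where the bases are not complementary): 3 (at positions 1, 6, 13)
Effective Tm = 44 − 3×4 = 44 − 12 = 32°C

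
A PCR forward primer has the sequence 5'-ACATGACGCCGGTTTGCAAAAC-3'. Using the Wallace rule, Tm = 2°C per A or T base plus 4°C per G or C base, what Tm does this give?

Scanning the sequence gives G=5, T=4, A=7, C=6.
A+T = 11, G+C = 11
Tm = 2×11 + 4×11 = 66°C

66°C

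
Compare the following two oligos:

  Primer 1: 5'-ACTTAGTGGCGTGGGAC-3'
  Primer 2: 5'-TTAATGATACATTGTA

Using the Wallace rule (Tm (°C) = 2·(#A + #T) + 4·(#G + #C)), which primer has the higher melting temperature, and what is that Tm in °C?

Primer 1, 54°C

Primer 1: A+T=7, G+C=10 → Tm = 2(7)+4(10) = 54°C
Primer 2: A+T=13, G+C=3 → Tm = 2(13)+4(3) = 38°C
54°C vs 38°C → primer 1 is higher.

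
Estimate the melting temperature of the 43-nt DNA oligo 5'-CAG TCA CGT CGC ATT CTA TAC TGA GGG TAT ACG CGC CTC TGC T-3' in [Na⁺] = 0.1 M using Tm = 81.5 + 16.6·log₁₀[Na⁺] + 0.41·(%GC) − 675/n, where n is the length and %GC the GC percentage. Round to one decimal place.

Length n = 43. T=12, A=8, C=13, G=10
G+C = 23, so %GC = 23/43 × 100 = 53.488%
Salt term: 16.6 × (-1) = -16.6
GC term: 0.41 × 53.488 = 21.93; length term: −675/43 = −15.698
Tm = 81.5 + (-16.6) + 21.93 − 15.698 = 71.132 → 71.1°C

71.1°C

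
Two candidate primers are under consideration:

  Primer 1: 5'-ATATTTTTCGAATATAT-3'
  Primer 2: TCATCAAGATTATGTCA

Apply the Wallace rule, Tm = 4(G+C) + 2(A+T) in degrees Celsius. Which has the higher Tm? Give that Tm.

Primer 1: A+T=15, G+C=2 → Tm = 2(15)+4(2) = 38°C
Primer 2: A+T=12, G+C=5 → Tm = 2(12)+4(5) = 44°C
38°C vs 44°C → primer 2 is higher.

Primer 2, 44°C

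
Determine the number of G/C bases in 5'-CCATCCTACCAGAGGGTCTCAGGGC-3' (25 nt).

T=4, C=9, A=5, G=7
Total G or C: 7 + 9 = 16

16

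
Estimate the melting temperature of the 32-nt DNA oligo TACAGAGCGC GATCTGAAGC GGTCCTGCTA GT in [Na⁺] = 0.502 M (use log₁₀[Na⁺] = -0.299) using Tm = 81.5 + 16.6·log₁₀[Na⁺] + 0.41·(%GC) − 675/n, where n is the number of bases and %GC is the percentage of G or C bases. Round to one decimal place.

78.5°C

Length n = 32. Base counts: T=7, G=10, C=8, A=7
G+C = 18, so %GC = 18/32 × 100 = 56.25%
Salt term: 16.6 × (-0.299) = -4.963
GC term: 0.41 × 56.25 = 23.062; length term: −675/32 = −21.094
Tm = 81.5 + (-4.963) + 23.062 − 21.094 = 78.505 → 78.5°C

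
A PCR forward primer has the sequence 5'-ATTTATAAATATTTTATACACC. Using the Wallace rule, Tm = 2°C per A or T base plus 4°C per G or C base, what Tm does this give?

Base counts: G=0, C=3, A=9, T=10
AT pairs contribute 19, GC pairs contribute 3.
Tm = 2×19 + 4×3 = 50°C

50°C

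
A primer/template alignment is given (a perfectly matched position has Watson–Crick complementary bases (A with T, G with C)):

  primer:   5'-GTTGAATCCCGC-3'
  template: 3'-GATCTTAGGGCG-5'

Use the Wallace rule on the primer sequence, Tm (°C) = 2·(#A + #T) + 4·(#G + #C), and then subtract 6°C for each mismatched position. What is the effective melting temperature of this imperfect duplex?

26°C

Primer base counts: A=2, T=3, G=3, C=4 → A+T=5, G+C=7
Perfect-match Tm = 2(5) + 4(7) = 10 + 28 = 38°C
Mismatches (positions where the bases are not complementary): 2 (at positions 1, 3)
Effective Tm = 38 − 2×6 = 38 − 12 = 26°C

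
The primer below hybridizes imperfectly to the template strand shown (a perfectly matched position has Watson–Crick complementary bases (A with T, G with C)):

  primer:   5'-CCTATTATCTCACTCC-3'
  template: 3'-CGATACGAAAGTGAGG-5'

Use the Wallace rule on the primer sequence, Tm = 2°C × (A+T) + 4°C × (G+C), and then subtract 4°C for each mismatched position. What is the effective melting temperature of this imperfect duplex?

Primer base counts: A=3, T=6, G=0, C=7 → A+T=9, G+C=7
Perfect-match Tm = 2(9) + 4(7) = 18 + 28 = 46°C
Mismatches (positions where the bases are not complementary): 4 (at positions 1, 6, 7, 9)
Effective Tm = 46 − 4×4 = 46 − 16 = 30°C

30°C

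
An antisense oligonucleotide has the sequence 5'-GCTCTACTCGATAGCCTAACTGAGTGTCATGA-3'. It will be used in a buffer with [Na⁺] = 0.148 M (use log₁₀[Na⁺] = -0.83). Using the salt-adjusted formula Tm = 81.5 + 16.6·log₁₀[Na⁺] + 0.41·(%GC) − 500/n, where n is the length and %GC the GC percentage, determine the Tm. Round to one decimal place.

Length n = 32. A=8, C=8, G=7, T=9
G+C = 15, so %GC = 15/32 × 100 = 46.875%
Salt term: 16.6 × (-0.83) = -13.778
GC term: 0.41 × 46.875 = 19.219; length term: −500/32 = −15.625
Tm = 81.5 + (-13.778) + 19.219 − 15.625 = 71.316 → 71.3°C

71.3°C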